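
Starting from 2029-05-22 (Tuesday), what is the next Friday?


Current: Tuesday
Target: Friday
Days ahead: 3

Next Friday: 2029-05-25


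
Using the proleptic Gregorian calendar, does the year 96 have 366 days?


Gregorian leap year rule: divisible by 4, but not by 100, unless also by 400.
96 is divisible by 4 but not 100 -> leap year

Yes


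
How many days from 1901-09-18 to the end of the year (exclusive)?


Day of year: 261 of 365
Remaining = 365 - 261

104 days


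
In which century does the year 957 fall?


Century = (year - 1) // 100 + 1
= (957 - 1) // 100 + 1
= 956 // 100 + 1
= 9 + 1

10th century


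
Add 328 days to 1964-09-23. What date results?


Start: 1964-09-23, add 328 days
September 1964 has 30 days: 30 - 23 = 7 days to September 30 -> 321 left
October 1964 has 31 days -> 290 left
November 1964 has 30 days -> 260 left
December 1964 has 31 days -> 229 left
January 1965 has 31 days -> 198 left
February 1965 has 28 days -> 170 left
March 1965 has 31 days -> 139 left
April 1965 has 30 days -> 109 left
May 1965 has 31 days -> 78 left
June 1965 has 30 days -> 48 left
July 1965 has 31 days -> 17 left
August 1965: 17 <= 31 -> lands on August 17

Result: 1965-08-17


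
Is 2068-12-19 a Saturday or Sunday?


Anchor: Jan 1, 2068. With p = 2068 - 1 = 2067: (p + p//4 - p//100 + p//400) mod 7 = (2067 + 516 - 20 + 5) mod 7 = 2568 mod 7 = 6 -> Sunday (Mon=0 ... Sun=6)
Day of year: 354; offset = 353
Weekday index = (6 + 353) mod 7 = 2 -> Wednesday
Weekend days: Saturday, Sunday

No


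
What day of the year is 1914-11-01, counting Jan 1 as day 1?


Date: November 1, 1914
Days in months 1 through 10: 304
Plus 1 days in November

Day of year: 305


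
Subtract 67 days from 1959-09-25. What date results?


Start: 1959-09-25, subtract 67 days
Back 25 days from September 25 reaches August 31, 1959 -> 42 left
August 1959 has 31 days -> back to July 31, 1959 -> 11 left
July 1959: 31 - 11 = 20 -> lands on July 20

Result: 1959-07-20


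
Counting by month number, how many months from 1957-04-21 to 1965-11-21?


From April 1957 to November 1965
8 years * 12 = 96 months, plus 7 months = 103

103 months


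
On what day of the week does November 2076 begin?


Target: November 1, 2076
Anchor: Jan 1, 2076. With p = 2076 - 1 = 2075: (p + p//4 - p//100 + p//400) mod 7 = (2075 + 518 - 20 + 5) mod 7 = 2578 mod 7 = 2 -> Wednesday (Mon=0 ... Sun=6)
Days before November (Jan-Oct): 305 days
Weekday index = (2 + 305) mod 7 = 6

Sunday


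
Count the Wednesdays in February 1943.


February 1943 has 28 days
Anchor: Jan 1, 1943. With p = 1943 - 1 = 1942: (p + p//4 - p//100 + p//400) mod 7 = (1942 + 485 - 19 + 4) mod 7 = 2412 mod 7 = 4 -> Friday (Mon=0 ... Sun=6)
Days before February (Jan): 31; February 1 index = (4 + 31) mod 7 = 0 -> Monday
First Wednesday is February 3
Wednesdays: 3, 10, 17, 24

4 Wednesdays


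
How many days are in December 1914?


December 1914

31 days


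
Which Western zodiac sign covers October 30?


Date: October 30
Conventional tropical zodiac dates: Scorpio from October 23 onward; Sagittarius starts November 22
October 30 falls within the Scorpio range

Scorpio


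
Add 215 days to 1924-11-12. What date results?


Start: 1924-11-12, add 215 days
November 1924 has 30 days: 30 - 12 = 18 days to November 30 -> 197 left
December 1924 has 31 days -> 166 left
January 1925 has 31 days -> 135 left
February 1925 has 28 days -> 107 left
March 1925 has 31 days -> 76 left
April 1925 has 30 days -> 46 left
May 1925 has 31 days -> 15 left
June 1925: 15 <= 30 -> lands on June 15

Result: 1925-06-15


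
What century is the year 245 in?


Century = (year - 1) // 100 + 1
= (245 - 1) // 100 + 1
= 244 // 100 + 1
= 2 + 1

3rd century


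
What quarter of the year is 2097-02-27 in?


Month: February (month 2)
Q1: Jan-Mar, Q2: Apr-Jun, Q3: Jul-Sep, Q4: Oct-Dec

Q1


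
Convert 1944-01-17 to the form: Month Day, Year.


ISO 1944-01-17 parses as year=1944, month=01, day=17
Month 1 -> January

January 17, 1944


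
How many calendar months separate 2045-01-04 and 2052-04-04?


From January 2045 to April 2052
7 years * 12 = 84 months, plus 3 months = 87

87 months


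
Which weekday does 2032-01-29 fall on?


Date: January 29, 2032
Anchor: Jan 1, 2032. With p = 2032 - 1 = 2031: (p + p//4 - p//100 + p//400) mod 7 = (2031 + 507 - 20 + 5) mod 7 = 2523 mod 7 = 3 -> Thursday (Mon=0 ... Sun=6)
Days into year = 29 - 1 = 28
Weekday index = (3 + 28) mod 7 = 3

Day of the week: Thursday


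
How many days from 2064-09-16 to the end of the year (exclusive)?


Day of year: 260 of 366
Remaining = 366 - 260

106 days


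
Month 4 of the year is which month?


Month 4 of 12

April


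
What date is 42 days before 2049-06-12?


Start: 2049-06-12, subtract 42 days
Back 12 days from June 12 reaches May 31, 2049 -> 30 left
May 2049: 31 - 30 = 1 -> lands on May 1

Result: 2049-05-01


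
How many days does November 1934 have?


November 1934

30 days


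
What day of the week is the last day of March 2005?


March 2005 has 31 days
Anchor: Jan 1, 2005. With p = 2005 - 1 = 2004: (p + p//4 - p//100 + p//400) mod 7 = (2004 + 501 - 20 + 5) mod 7 = 2490 mod 7 = 5 -> Saturday (Mon=0 ... Sun=6)
Days before March (Jan-Feb): 59; March 1 index = (5 + 59) mod 7 = 1 -> Tuesday
Last day offset: 31 - 1 = 30 days
Weekday index = (1 + 30) mod 7 = 3

Thursday, March 31


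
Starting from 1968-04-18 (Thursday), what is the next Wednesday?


Current: Thursday
Target: Wednesday
Days ahead: 6

Next Wednesday: 1968-04-24


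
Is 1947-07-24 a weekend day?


Anchor: Jan 1, 1947. With p = 1947 - 1 = 1946: (p + p//4 - p//100 + p//400) mod 7 = (1946 + 486 - 19 + 4) mod 7 = 2417 mod 7 = 2 -> Wednesday (Mon=0 ... Sun=6)
Day of year: 205; offset = 204
Weekday index = (2 + 204) mod 7 = 3 -> Thursday
Weekend days: Saturday, Sunday

No


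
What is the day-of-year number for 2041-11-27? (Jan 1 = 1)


Date: November 27, 2041
Days in months 1 through 10: 304
Plus 27 days in November

Day of year: 331


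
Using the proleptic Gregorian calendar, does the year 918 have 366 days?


Gregorian leap year rule: divisible by 4, but not by 100, unless also by 400.
918 is not divisible by 4 -> not a leap year

No


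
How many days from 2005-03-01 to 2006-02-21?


From 2005-03-01 to 2006-02-21
2005-03-01: days before March = 31 + 28 = 59 (2005 is not a leap year); day of year = 59 + 1 = 60
2006-02-21: days before February = 31; day of year = 31 + 21 = 52
Rest of 2005: 365 - 60 = 305
Total = 305 + 52 = 357

357 days


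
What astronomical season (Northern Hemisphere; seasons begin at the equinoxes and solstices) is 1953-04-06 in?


Date: April 6
Astronomical Spring (approx.; exact equinox/solstice day varies by year): March 20 to June 20
April 6 falls within the Spring window

Spring


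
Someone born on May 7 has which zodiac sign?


Date: May 7
Conventional tropical zodiac dates: Taurus from April 20 onward; Gemini starts May 21
May 7 falls within the Taurus range

Taurus


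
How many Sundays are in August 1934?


August 1934 has 31 days
Anchor: Jan 1, 1934. With p = 1934 - 1 = 1933: (p + p//4 - p//100 + p//400) mod 7 = (1933 + 483 - 19 + 4) mod 7 = 2401 mod 7 = 0 -> Monday (Mon=0 ... Sun=6)
Days before August (Jan-Jul): 212; August 1 index = (0 + 212) mod 7 = 2 -> Wednesday
First Sunday is August 5
Sundays: 5, 12, 19, 26

4 Sundays


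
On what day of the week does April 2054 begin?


Target: April 1, 2054
Anchor: Jan 1, 2054. With p = 2054 - 1 = 2053: (p + p//4 - p//100 + p//400) mod 7 = (2053 + 513 - 20 + 5) mod 7 = 2551 mod 7 = 3 -> Thursday (Mon=0 ... Sun=6)
Days before April (Jan-Mar): 90 days
Weekday index = (3 + 90) mod 7 = 2

Wednesday


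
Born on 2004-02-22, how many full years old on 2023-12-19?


Birth: 2004-02-22
Reference: 2023-12-19
Year difference: 2023 - 2004 = 19

19 years old


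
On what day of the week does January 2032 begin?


Target: January 1, 2032
Anchor: Jan 1, 2032. With p = 2032 - 1 = 2031: (p + p//4 - p//100 + p//400) mod 7 = (2031 + 507 - 20 + 5) mod 7 = 2523 mod 7 = 3 -> Thursday (Mon=0 ... Sun=6)
Offset from anchor: 0 days
Weekday index = (3 + 0) mod 7 = 3

Thursday


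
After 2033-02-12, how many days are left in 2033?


Day of year: 43 of 365
Remaining = 365 - 43

322 days


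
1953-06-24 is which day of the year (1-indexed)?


Date: June 24, 1953
Days in months 1 through 5: 151
Plus 24 days in June

Day of year: 175


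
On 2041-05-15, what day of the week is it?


Date: May 15, 2041
Anchor: Jan 1, 2041. With p = 2041 - 1 = 2040: (p + p//4 - p//100 + p//400) mod 7 = (2040 + 510 - 20 + 5) mod 7 = 2535 mod 7 = 1 -> Tuesday (Mon=0 ... Sun=6)
Days before May (Jan-Apr): 120; offset = 120 + 15 - 1 = 134
Weekday index = (1 + 134) mod 7 = 2

Day of the week: Wednesday


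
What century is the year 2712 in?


Century = (year - 1) // 100 + 1
= (2712 - 1) // 100 + 1
= 2711 // 100 + 1
= 27 + 1

28th century


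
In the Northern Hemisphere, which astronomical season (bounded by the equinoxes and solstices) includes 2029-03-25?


Date: March 25
Astronomical Spring (approx.; exact equinox/solstice day varies by year): March 20 to June 20
March 25 falls within the Spring window

Spring


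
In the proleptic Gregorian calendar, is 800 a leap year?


Gregorian leap year rule: divisible by 4, but not by 100, unless also by 400.
800 is divisible by 400 -> leap year

Yes


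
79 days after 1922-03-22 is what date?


Start: 1922-03-22, add 79 days
March 1922 has 31 days: 31 - 22 = 9 days to March 31 -> 70 left
April 1922 has 30 days -> 40 left
May 1922 has 31 days -> 9 left
June 1922: 9 <= 30 -> lands on June 9

Result: 1922-06-09


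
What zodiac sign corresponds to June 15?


Date: June 15
Conventional tropical zodiac dates: Gemini from May 21 onward; Cancer starts June 21
June 15 falls within the Gemini range

Gemini


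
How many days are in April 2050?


April 2050

30 days


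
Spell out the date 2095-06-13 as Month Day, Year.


ISO 2095-06-13 parses as year=2095, month=06, day=13
Month 6 -> June

June 13, 2095


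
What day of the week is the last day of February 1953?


February 1953 has 28 days
Anchor: Jan 1, 1953. With p = 1953 - 1 = 1952: (p + p//4 - p//100 + p//400) mod 7 = (1952 + 488 - 19 + 4) mod 7 = 2425 mod 7 = 3 -> Thursday (Mon=0 ... Sun=6)
Days before February (Jan): 31; February 1 index = (3 + 31) mod 7 = 6 -> Sunday
Last day offset: 28 - 1 = 27 days
Weekday index = (6 + 27) mod 7 = 5

Saturday, February 28


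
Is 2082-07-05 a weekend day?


Anchor: Jan 1, 2082. With p = 2082 - 1 = 2081: (p + p//4 - p//100 + p//400) mod 7 = (2081 + 520 - 20 + 5) mod 7 = 2586 mod 7 = 3 -> Thursday (Mon=0 ... Sun=6)
Day of year: 186; offset = 185
Weekday index = (3 + 185) mod 7 = 6 -> Sunday
Weekend days: Saturday, Sunday

Yes


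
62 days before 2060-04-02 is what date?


Start: 2060-04-02, subtract 62 days
Back 2 days from April 2 reaches March 31, 2060 -> 60 left
March 2060 has 31 days -> back to February 29, 2060 -> 29 left
February 2060 has 29 days -> back to January 31, 2060 -> 0 left
January 2060: 31 - 0 = 31 -> lands on January 31

Result: 2060-01-31


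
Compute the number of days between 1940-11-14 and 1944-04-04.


From 1940-11-14 to 1944-04-04
1940-11-14: days before November = 31 + 29 + 31 + 30 + 31 + 30 + 31 + 31 + 30 + 31 = 305 (1940 is a leap year); day of year = 305 + 14 = 319
1944-04-04: days before April = 31 + 29 + 31 = 91 (1944 is a leap year); day of year = 91 + 4 = 95
Rest of 1940: 366 - 319 = 47
Full years 1941 (365), 1942 (365), 1943 (365): 1095
Total = 47 + 1095 + 95 = 1237

1237 days


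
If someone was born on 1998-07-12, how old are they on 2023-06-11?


Birth: 1998-07-12
Reference: 2023-06-11
Year difference: 2023 - 1998 = 25
Birthday not yet reached in 2023, subtract 1

24 years old


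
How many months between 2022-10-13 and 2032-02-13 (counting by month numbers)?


From October 2022 to February 2032
10 years * 12 = 120 months, minus 8 months = 112

112 months


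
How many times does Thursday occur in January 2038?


January 2038 has 31 days
Anchor: Jan 1, 2038. With p = 2038 - 1 = 2037: (p + p//4 - p//100 + p//400) mod 7 = (2037 + 509 - 20 + 5) mod 7 = 2531 mod 7 = 4 -> Friday (Mon=0 ... Sun=6)
January 1 is the anchor itself -> Friday
First Thursday is January 7
Thursdays: 7, 14, 21, 28

4 Thursdays


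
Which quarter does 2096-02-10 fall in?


Month: February (month 2)
Q1: Jan-Mar, Q2: Apr-Jun, Q3: Jul-Sep, Q4: Oct-Dec

Q1


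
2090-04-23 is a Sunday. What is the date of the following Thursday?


Current: Sunday
Target: Thursday
Days ahead: 4

Next Thursday: 2090-04-27


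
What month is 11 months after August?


August is month 8
8 + 11 = 19; wrap: 19 - 12 = 7

July


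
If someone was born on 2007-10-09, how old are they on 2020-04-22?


Birth: 2007-10-09
Reference: 2020-04-22
Year difference: 2020 - 2007 = 13
Birthday not yet reached in 2020, subtract 1

12 years old


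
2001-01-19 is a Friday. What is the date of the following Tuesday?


Current: Friday
Target: Tuesday
Days ahead: 4

Next Tuesday: 2001-01-23


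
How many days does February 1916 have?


February 1916 (leap year: yes)

29 days


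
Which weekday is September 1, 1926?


Target: September 1, 1926
Anchor: Jan 1, 1926. With p = 1926 - 1 = 1925: (p + p//4 - p//100 + p//400) mod 7 = (1925 + 481 - 19 + 4) mod 7 = 2391 mod 7 = 4 -> Friday (Mon=0 ... Sun=6)
Days before September (Jan-Aug): 243 days
Weekday index = (4 + 243) mod 7 = 2

Wednesday


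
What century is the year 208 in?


Century = (year - 1) // 100 + 1
= (208 - 1) // 100 + 1
= 207 // 100 + 1
= 2 + 1

3rd century


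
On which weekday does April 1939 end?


April 1939 has 30 days
Anchor: Jan 1, 1939. With p = 1939 - 1 = 1938: (p + p//4 - p//100 + p//400) mod 7 = (1938 + 484 - 19 + 4) mod 7 = 2407 mod 7 = 6 -> Sunday (Mon=0 ... Sun=6)
Days before April (Jan-Mar): 90; April 1 index = (6 + 90) mod 7 = 5 -> Saturday
Last day offset: 30 - 1 = 29 days
Weekday index = (5 + 29) mod 7 = 6

Sunday, April 30


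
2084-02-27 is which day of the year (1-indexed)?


Date: February 27, 2084
Days in months 1 through 1: 31
Plus 27 days in February

Day of year: 58


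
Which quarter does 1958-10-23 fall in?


Month: October (month 10)
Q1: Jan-Mar, Q2: Apr-Jun, Q3: Jul-Sep, Q4: Oct-Dec

Q4


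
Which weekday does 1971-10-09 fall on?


Date: October 9, 1971
Anchor: Jan 1, 1971. With p = 1971 - 1 = 1970: (p + p//4 - p//100 + p//400) mod 7 = (1970 + 492 - 19 + 4) mod 7 = 2447 mod 7 = 4 -> Friday (Mon=0 ... Sun=6)
Days before October (Jan-Sep): 273; offset = 273 + 9 - 1 = 281
Weekday index = (4 + 281) mod 7 = 5

Day of the week: Saturday


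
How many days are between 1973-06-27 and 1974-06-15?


From 1973-06-27 to 1974-06-15
1973-06-27: days before June = 31 + 28 + 31 + 30 + 31 = 151 (1973 is not a leap year); day of year = 151 + 27 = 178
1974-06-15: days before June = 31 + 28 + 31 + 30 + 31 = 151 (1974 is not a leap year); day of year = 151 + 15 = 166
Rest of 1973: 365 - 178 = 187
Total = 187 + 166 = 353

353 days


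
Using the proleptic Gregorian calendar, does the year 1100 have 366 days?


Gregorian leap year rule: divisible by 4, but not by 100, unless also by 400.
1100 is divisible by 100 but not 400 -> not a leap year

No


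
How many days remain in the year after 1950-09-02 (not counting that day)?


Day of year: 245 of 365
Remaining = 365 - 245

120 days


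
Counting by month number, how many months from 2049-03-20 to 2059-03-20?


From March 2049 to March 2059
10 years * 12 = 120 months = 120

120 months


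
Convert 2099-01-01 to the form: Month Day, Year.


ISO 2099-01-01 parses as year=2099, month=01, day=01
Month 1 -> January

January 1, 2099


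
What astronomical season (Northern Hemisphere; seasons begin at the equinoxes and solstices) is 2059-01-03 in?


Date: January 3
Astronomical Winter (approx.; exact equinox/solstice day varies by year): December 21 to March 19
January 3 falls within the Winter window

Winter


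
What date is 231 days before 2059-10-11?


Start: 2059-10-11, subtract 231 days
Back 11 days from October 11 reaches September 30, 2059 -> 220 left
September 2059 has 30 days -> back to August 31, 2059 -> 190 left
August 2059 has 31 days -> back to July 31, 2059 -> 159 left
July 2059 has 31 days -> back to June 30, 2059 -> 128 left
June 2059 has 30 days -> back to May 31, 2059 -> 98 left
May 2059 has 31 days -> back to April 30, 2059 -> 67 left
April 2059 has 30 days -> back to March 31, 2059 -> 37 left
March 2059 has 31 days -> back to February 28, 2059 -> 6 left
February 2059: 28 - 6 = 22 -> lands on February 22

Result: 2059-02-22


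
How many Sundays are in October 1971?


October 1971 has 31 days
Anchor: Jan 1, 1971. With p = 1971 - 1 = 1970: (p + p//4 - p//100 + p//400) mod 7 = (1970 + 492 - 19 + 4) mod 7 = 2447 mod 7 = 4 -> Friday (Mon=0 ... Sun=6)
Days before October (Jan-Sep): 273; October 1 index = (4 + 273) mod 7 = 4 -> Friday
First Sunday is October 3
Sundays: 3, 10, 17, 24, 31

5 Sundays


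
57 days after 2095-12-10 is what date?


Start: 2095-12-10, add 57 days
December 2095 has 31 days: 31 - 10 = 21 days to December 31 -> 36 left
January 2096 has 31 days -> 5 left
February 2096: 5 <= 29 -> lands on February 5

Result: 2096-02-05


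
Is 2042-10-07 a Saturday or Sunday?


Anchor: Jan 1, 2042. With p = 2042 - 1 = 2041: (p + p//4 - p//100 + p//400) mod 7 = (2041 + 510 - 20 + 5) mod 7 = 2536 mod 7 = 2 -> Wednesday (Mon=0 ... Sun=6)
Day of year: 280; offset = 279
Weekday index = (2 + 279) mod 7 = 1 -> Tuesday
Weekend days: Saturday, Sunday

No


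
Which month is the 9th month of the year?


Month 9 of 12

September


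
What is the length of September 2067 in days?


September 2067

30 days


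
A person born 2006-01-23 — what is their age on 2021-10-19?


Birth: 2006-01-23
Reference: 2021-10-19
Year difference: 2021 - 2006 = 15

15 years old


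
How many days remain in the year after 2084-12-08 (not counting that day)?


Day of year: 343 of 366
Remaining = 366 - 343

23 days


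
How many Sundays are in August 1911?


August 1911 has 31 days
Anchor: Jan 1, 1911. With p = 1911 - 1 = 1910: (p + p//4 - p//100 + p//400) mod 7 = (1910 + 477 - 19 + 4) mod 7 = 2372 mod 7 = 6 -> Sunday (Mon=0 ... Sun=6)
Days before August (Jan-Jul): 212; August 1 index = (6 + 212) mod 7 = 1 -> Tuesday
First Sunday is August 6
Sundays: 6, 13, 20, 27

4 Sundays


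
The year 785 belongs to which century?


Century = (year - 1) // 100 + 1
= (785 - 1) // 100 + 1
= 784 // 100 + 1
= 7 + 1

8th century


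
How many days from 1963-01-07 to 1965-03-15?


From 1963-01-07 to 1965-03-15
1963-01-07: day of year = 7
1965-03-15: days before March = 31 + 28 = 59 (1965 is not a leap year); day of year = 59 + 15 = 74
Rest of 1963: 365 - 7 = 358
Full years 1964 (366): 366
Total = 358 + 366 + 74 = 798

798 days


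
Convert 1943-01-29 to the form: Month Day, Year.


ISO 1943-01-29 parses as year=1943, month=01, day=29
Month 1 -> January

January 29, 1943


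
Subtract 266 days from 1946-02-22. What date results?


Start: 1946-02-22, subtract 266 days
Back 22 days from February 22 reaches January 31, 1946 -> 244 left
January 1946 has 31 days -> back to December 31, 1945 -> 213 left
December 1945 has 31 days -> back to November 30, 1945 -> 182 left
November 1945 has 30 days -> back to October 31, 1945 -> 152 left
October 1945 has 31 days -> back to September 30, 1945 -> 121 left
September 1945 has 30 days -> back to August 31, 1945 -> 91 left
August 1945 has 31 days -> back to July 31, 1945 -> 60 left
July 1945 has 31 days -> back to June 30, 1945 -> 29 left
June 1945: 30 - 29 = 1 -> lands on June 1

Result: 1945-06-01


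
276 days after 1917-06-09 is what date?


Start: 1917-06-09, add 276 days
June 1917 has 30 days: 30 - 9 = 21 days to June 30 -> 255 left
July 1917 has 31 days -> 224 left
August 1917 has 31 days -> 193 left
September 1917 has 30 days -> 163 left
October 1917 has 31 days -> 132 left
November 1917 has 30 days -> 102 left
December 1917 has 31 days -> 71 left
January 1918 has 31 days -> 40 left
February 1918 has 28 days -> 12 left
March 1918: 12 <= 31 -> lands on March 12

Result: 1918-03-12


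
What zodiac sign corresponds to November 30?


Date: November 30
Conventional tropical zodiac dates: Sagittarius from November 22 onward; Capricorn starts December 22
November 30 falls within the Sagittarius range

Sagittarius


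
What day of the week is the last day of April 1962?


April 1962 has 30 days
Anchor: Jan 1, 1962. With p = 1962 - 1 = 1961: (p + p//4 - p//100 + p//400) mod 7 = (1961 + 490 - 19 + 4) mod 7 = 2436 mod 7 = 0 -> Monday (Mon=0 ... Sun=6)
Days before April (Jan-Mar): 90; April 1 index = (0 + 90) mod 7 = 6 -> Sunday
Last day offset: 30 - 1 = 29 days
Weekday index = (6 + 29) mod 7 = 0

Monday, April 30


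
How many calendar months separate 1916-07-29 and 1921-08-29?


From July 1916 to August 1921
5 years * 12 = 60 months, plus 1 month = 61

61 months


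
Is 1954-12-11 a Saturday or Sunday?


Anchor: Jan 1, 1954. With p = 1954 - 1 = 1953: (p + p//4 - p//100 + p//400) mod 7 = (1953 + 488 - 19 + 4) mod 7 = 2426 mod 7 = 4 -> Friday (Mon=0 ... Sun=6)
Day of year: 345; offset = 344
Weekday index = (4 + 344) mod 7 = 5 -> Saturday
Weekend days: Saturday, Sunday

Yes


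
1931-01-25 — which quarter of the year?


Month: January (month 1)
Q1: Jan-Mar, Q2: Apr-Jun, Q3: Jul-Sep, Q4: Oct-Dec

Q1


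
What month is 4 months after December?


December is month 12
12 + 4 = 16; wrap: 16 - 12 = 4

April


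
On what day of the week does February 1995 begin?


Target: February 1, 1995
Anchor: Jan 1, 1995. With p = 1995 - 1 = 1994: (p + p//4 - p//100 + p//400) mod 7 = (1994 + 498 - 19 + 4) mod 7 = 2477 mod 7 = 6 -> Sunday (Mon=0 ... Sun=6)
Days before February (Jan): 31 days
Weekday index = (6 + 31) mod 7 = 2

Wednesday


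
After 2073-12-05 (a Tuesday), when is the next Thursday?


Current: Tuesday
Target: Thursday
Days ahead: 2

Next Thursday: 2073-12-07


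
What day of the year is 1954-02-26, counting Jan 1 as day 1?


Date: February 26, 1954
Days in months 1 through 1: 31
Plus 26 days in February

Day of year: 57


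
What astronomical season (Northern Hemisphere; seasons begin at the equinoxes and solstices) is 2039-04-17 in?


Date: April 17
Astronomical Spring (approx.; exact equinox/solstice day varies by year): March 20 to June 20
April 17 falls within the Spring window

Spring


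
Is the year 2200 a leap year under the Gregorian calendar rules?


Gregorian leap year rule: divisible by 4, but not by 100, unless also by 400.
2200 is divisible by 100 but not 400 -> not a leap year

No


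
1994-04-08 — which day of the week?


Date: April 8, 1994
Anchor: Jan 1, 1994. With p = 1994 - 1 = 1993: (p + p//4 - p//100 + p//400) mod 7 = (1993 + 498 - 19 + 4) mod 7 = 2476 mod 7 = 5 -> Saturday (Mon=0 ... Sun=6)
Days before April (Jan-Mar): 90; offset = 90 + 8 - 1 = 97
Weekday index = (5 + 97) mod 7 = 4

Day of the week: Friday


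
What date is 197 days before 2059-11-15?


Start: 2059-11-15, subtract 197 days
Back 15 days from November 15 reaches October 31, 2059 -> 182 left
October 2059 has 31 days -> back to September 30, 2059 -> 151 left
September 2059 has 30 days -> back to August 31, 2059 -> 121 left
August 2059 has 31 days -> back to July 31, 2059 -> 90 left
July 2059 has 31 days -> back to June 30, 2059 -> 59 left
June 2059 has 30 days -> back to May 31, 2059 -> 29 left
May 2059: 31 - 29 = 2 -> lands on May 2

Result: 2059-05-02


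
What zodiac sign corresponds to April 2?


Date: April 2
Conventional tropical zodiac dates: Aries from March 21 onward; Taurus starts April 20
April 2 falls within the Aries range

Aries


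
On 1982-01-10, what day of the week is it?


Date: January 10, 1982
Anchor: Jan 1, 1982. With p = 1982 - 1 = 1981: (p + p//4 - p//100 + p//400) mod 7 = (1981 + 495 - 19 + 4) mod 7 = 2461 mod 7 = 4 -> Friday (Mon=0 ... Sun=6)
Days into year = 10 - 1 = 9
Weekday index = (4 + 9) mod 7 = 6

Day of the week: Sunday


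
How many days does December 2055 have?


December 2055

31 days


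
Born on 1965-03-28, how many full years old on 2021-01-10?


Birth: 1965-03-28
Reference: 2021-01-10
Year difference: 2021 - 1965 = 56
Birthday not yet reached in 2021, subtract 1

55 years old


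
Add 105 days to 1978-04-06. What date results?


Start: 1978-04-06, add 105 days
April 1978 has 30 days: 30 - 6 = 24 days to April 30 -> 81 left
May 1978 has 31 days -> 50 left
June 1978 has 30 days -> 20 left
July 1978: 20 <= 31 -> lands on July 20

Result: 1978-07-20


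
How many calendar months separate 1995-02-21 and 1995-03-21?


From February 1995 to March 1995
0 years * 12 = 0 months, plus 1 month = 1

1 month


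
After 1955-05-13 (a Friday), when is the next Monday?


Current: Friday
Target: Monday
Days ahead: 3

Next Monday: 1955-05-16


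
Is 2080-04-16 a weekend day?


Anchor: Jan 1, 2080. With p = 2080 - 1 = 2079: (p + p//4 - p//100 + p//400) mod 7 = (2079 + 519 - 20 + 5) mod 7 = 2583 mod 7 = 0 -> Monday (Mon=0 ... Sun=6)
Day of year: 107; offset = 106
Weekday index = (0 + 106) mod 7 = 1 -> Tuesday
Weekend days: Saturday, Sunday

No


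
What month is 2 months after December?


December is month 12
12 + 2 = 14; wrap: 14 - 12 = 2

February


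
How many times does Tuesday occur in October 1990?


October 1990 has 31 days
Anchor: Jan 1, 1990. With p = 1990 - 1 = 1989: (p + p//4 - p//100 + p//400) mod 7 = (1989 + 497 - 19 + 4) mod 7 = 2471 mod 7 = 0 -> Monday (Mon=0 ... Sun=6)
Days before October (Jan-Sep): 273; October 1 index = (0 + 273) mod 7 = 0 -> Monday
First Tuesday is October 2
Tuesdays: 2, 9, 16, 23, 30

5 Tuesdays


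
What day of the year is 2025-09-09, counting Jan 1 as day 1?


Date: September 9, 2025
Days in months 1 through 8: 243
Plus 9 days in September

Day of year: 252


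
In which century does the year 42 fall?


Century = (year - 1) // 100 + 1
= (42 - 1) // 100 + 1
= 41 // 100 + 1
= 0 + 1

1st century


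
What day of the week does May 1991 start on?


Target: May 1, 1991
Anchor: Jan 1, 1991. With p = 1991 - 1 = 1990: (p + p//4 - p//100 + p//400) mod 7 = (1990 + 497 - 19 + 4) mod 7 = 2472 mod 7 = 1 -> Tuesday (Mon=0 ... Sun=6)
Days before May (Jan-Apr): 120 days
Weekday index = (1 + 120) mod 7 = 2

Wednesday


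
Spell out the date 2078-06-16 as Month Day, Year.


ISO 2078-06-16 parses as year=2078, month=06, day=16
Month 6 -> June

June 16, 2078


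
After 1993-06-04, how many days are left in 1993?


Day of year: 155 of 365
Remaining = 365 - 155

210 days


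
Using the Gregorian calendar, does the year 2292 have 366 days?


Gregorian leap year rule: divisible by 4, but not by 100, unless also by 400.
2292 is divisible by 4 but not 100 -> leap year

Yes


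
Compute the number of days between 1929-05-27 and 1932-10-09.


From 1929-05-27 to 1932-10-09
1929-05-27: days before May = 31 + 28 + 31 + 30 = 120 (1929 is not a leap year); day of year = 120 + 27 = 147
1932-10-09: days before October = 31 + 29 + 31 + 30 + 31 + 30 + 31 + 31 + 30 = 274 (1932 is a leap year); day of year = 274 + 9 = 283
Rest of 1929: 365 - 147 = 218
Full years 1930 (365), 1931 (365): 730
Total = 218 + 730 + 283 = 1231

1231 days


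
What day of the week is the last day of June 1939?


June 1939 has 30 days
Anchor: Jan 1, 1939. With p = 1939 - 1 = 1938: (p + p//4 - p//100 + p//400) mod 7 = (1938 + 484 - 19 + 4) mod 7 = 2407 mod 7 = 6 -> Sunday (Mon=0 ... Sun=6)
Days before June (Jan-May): 151; June 1 index = (6 + 151) mod 7 = 3 -> Thursday
Last day offset: 30 - 1 = 29 days
Weekday index = (3 + 29) mod 7 = 4

Friday, June 30


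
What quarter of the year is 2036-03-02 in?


Month: March (month 3)
Q1: Jan-Mar, Q2: Apr-Jun, Q3: Jul-Sep, Q4: Oct-Dec

Q1


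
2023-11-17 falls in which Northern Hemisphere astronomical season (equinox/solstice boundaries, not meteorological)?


Date: November 17
Astronomical Autumn (approx.; exact equinox/solstice day varies by year): September 22 to December 20
November 17 falls within the Autumn window

Autumn


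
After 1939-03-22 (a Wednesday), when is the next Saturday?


Current: Wednesday
Target: Saturday
Days ahead: 3

Next Saturday: 1939-03-25


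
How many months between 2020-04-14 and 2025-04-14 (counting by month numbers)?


From April 2020 to April 2025
5 years * 12 = 60 months = 60

60 months


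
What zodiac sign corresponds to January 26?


Date: January 26
Conventional tropical zodiac dates: Aquarius from January 20 onward; Pisces starts February 19
January 26 falls within the Aquarius range

Aquarius


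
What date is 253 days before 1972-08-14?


Start: 1972-08-14, subtract 253 days
Back 14 days from August 14 reaches July 31, 1972 -> 239 left
July 1972 has 31 days -> back to June 30, 1972 -> 208 left
June 1972 has 30 days -> back to May 31, 1972 -> 178 left
May 1972 has 31 days -> back to April 30, 1972 -> 147 left
April 1972 has 30 days -> back to March 31, 1972 -> 117 left
March 1972 has 31 days -> back to February 29, 1972 -> 86 left
February 1972 has 29 days -> back to January 31, 1972 -> 57 left
January 1972 has 31 days -> back to December 31, 1971 -> 26 left
December 1971: 31 - 26 = 5 -> lands on December 5

Result: 1971-12-05


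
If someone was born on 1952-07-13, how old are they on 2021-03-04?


Birth: 1952-07-13
Reference: 2021-03-04
Year difference: 2021 - 1952 = 69
Birthday not yet reached in 2021, subtract 1

68 years old


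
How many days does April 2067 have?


April 2067

30 days


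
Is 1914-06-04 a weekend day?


Anchor: Jan 1, 1914. With p = 1914 - 1 = 1913: (p + p//4 - p//100 + p//400) mod 7 = (1913 + 478 - 19 + 4) mod 7 = 2376 mod 7 = 3 -> Thursday (Mon=0 ... Sun=6)
Day of year: 155; offset = 154
Weekday index = (3 + 154) mod 7 = 3 -> Thursday
Weekend days: Saturday, Sunday

No


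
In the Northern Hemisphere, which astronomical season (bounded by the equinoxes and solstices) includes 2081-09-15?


Date: September 15
Astronomical Summer (approx.; exact equinox/solstice day varies by year): June 21 to September 21
September 15 falls within the Summer window

Summer


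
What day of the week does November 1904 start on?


Target: November 1, 1904
Anchor: Jan 1, 1904. With p = 1904 - 1 = 1903: (p + p//4 - p//100 + p//400) mod 7 = (1903 + 475 - 19 + 4) mod 7 = 2363 mod 7 = 4 -> Friday (Mon=0 ... Sun=6)
Days before November (Jan-Oct): 305 days
Weekday index = (4 + 305) mod 7 = 1

Tuesday


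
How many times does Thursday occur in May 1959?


May 1959 has 31 days
Anchor: Jan 1, 1959. With p = 1959 - 1 = 1958: (p + p//4 - p//100 + p//400) mod 7 = (1958 + 489 - 19 + 4) mod 7 = 2432 mod 7 = 3 -> Thursday (Mon=0 ... Sun=6)
Days before May (Jan-Apr): 120; May 1 index = (3 + 120) mod 7 = 4 -> Friday
First Thursday is May 7
Thursdays: 7, 14, 21, 28

4 Thursdays


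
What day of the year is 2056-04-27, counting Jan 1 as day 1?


Date: April 27, 2056
Days in months 1 through 3: 91
Plus 27 days in April

Day of year: 118


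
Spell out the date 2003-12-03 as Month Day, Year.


ISO 2003-12-03 parses as year=2003, month=12, day=03
Month 12 -> December

December 3, 2003


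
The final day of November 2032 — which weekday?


November 2032 has 30 days
Anchor: Jan 1, 2032. With p = 2032 - 1 = 2031: (p + p//4 - p//100 + p//400) mod 7 = (2031 + 507 - 20 + 5) mod 7 = 2523 mod 7 = 3 -> Thursday (Mon=0 ... Sun=6)
Days before November (Jan-Oct): 305; November 1 index = (3 + 305) mod 7 = 0 -> Monday
Last day offset: 30 - 1 = 29 days
Weekday index = (0 + 29) mod 7 = 1

Tuesday, November 30


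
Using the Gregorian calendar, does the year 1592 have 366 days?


Gregorian leap year rule: divisible by 4, but not by 100, unless also by 400.
1592 is divisible by 4 but not 100 -> leap year

Yes


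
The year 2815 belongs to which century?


Century = (year - 1) // 100 + 1
= (2815 - 1) // 100 + 1
= 2814 // 100 + 1
= 28 + 1

29th century


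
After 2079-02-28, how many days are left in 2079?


Day of year: 59 of 365
Remaining = 365 - 59

306 days


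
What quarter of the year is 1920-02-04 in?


Month: February (month 2)
Q1: Jan-Mar, Q2: Apr-Jun, Q3: Jul-Sep, Q4: Oct-Dec

Q1


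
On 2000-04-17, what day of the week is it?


Date: April 17, 2000
Anchor: Jan 1, 2000. With p = 2000 - 1 = 1999: (p + p//4 - p//100 + p//400) mod 7 = (1999 + 499 - 19 + 4) mod 7 = 2483 mod 7 = 5 -> Saturday (Mon=0 ... Sun=6)
Days before April (Jan-Mar): 91; offset = 91 + 17 - 1 = 107
Weekday index = (5 + 107) mod 7 = 0

Day of the week: Monday


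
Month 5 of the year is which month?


Month 5 of 12

May


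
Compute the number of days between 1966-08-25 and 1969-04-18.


From 1966-08-25 to 1969-04-18
1966-08-25: days before August = 31 + 28 + 31 + 30 + 31 + 30 + 31 = 212 (1966 is not a leap year); day of year = 212 + 25 = 237
1969-04-18: days before April = 31 + 28 + 31 = 90 (1969 is not a leap year); day of year = 90 + 18 = 108
Rest of 1966: 365 - 237 = 128
Full years 1967 (365), 1968 (366): 731
Total = 128 + 731 + 108 = 967

967 days


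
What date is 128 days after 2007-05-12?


Start: 2007-05-12, add 128 days
May 2007 has 31 days: 31 - 12 = 19 days to May 31 -> 109 left
June 2007 has 30 days -> 79 left
July 2007 has 31 days -> 48 left
August 2007 has 31 days -> 17 left
September 2007: 17 <= 30 -> lands on September 17

Result: 2007-09-17


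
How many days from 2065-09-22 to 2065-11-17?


From 2065-09-22 to 2065-11-17
2065-09-22: days before September = 31 + 28 + 31 + 30 + 31 + 30 + 31 + 31 = 243 (2065 is not a leap year); day of year = 243 + 22 = 265
2065-11-17: days before November = 31 + 28 + 31 + 30 + 31 + 30 + 31 + 31 + 30 + 31 = 304 (2065 is not a leap year); day of year = 304 + 17 = 321
Same year: 321 - 265 = 56

56 days


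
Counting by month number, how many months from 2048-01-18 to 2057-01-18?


From January 2048 to January 2057
9 years * 12 = 108 months = 108

108 months


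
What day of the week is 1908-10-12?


Date: October 12, 1908
Anchor: Jan 1, 1908. With p = 1908 - 1 = 1907: (p + p//4 - p//100 + p//400) mod 7 = (1907 + 476 - 19 + 4) mod 7 = 2368 mod 7 = 2 -> Wednesday (Mon=0 ... Sun=6)
Days before October (Jan-Sep): 274; offset = 274 + 12 - 1 = 285
Weekday index = (2 + 285) mod 7 = 0

Day of the week: Monday


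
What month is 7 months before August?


August is month 8
8 - 7 = 1

January


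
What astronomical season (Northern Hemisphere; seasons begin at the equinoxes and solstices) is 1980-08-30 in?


Date: August 30
Astronomical Summer (approx.; exact equinox/solstice day varies by year): June 21 to September 21
August 30 falls within the Summer window

Summer


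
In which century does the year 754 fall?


Century = (year - 1) // 100 + 1
= (754 - 1) // 100 + 1
= 753 // 100 + 1
= 7 + 1

8th century


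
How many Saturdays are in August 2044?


August 2044 has 31 days
Anchor: Jan 1, 2044. With p = 2044 - 1 = 2043: (p + p//4 - p//100 + p//400) mod 7 = (2043 + 510 - 20 + 5) mod 7 = 2538 mod 7 = 4 -> Friday (Mon=0 ... Sun=6)
Days before August (Jan-Jul): 213; August 1 index = (4 + 213) mod 7 = 0 -> Monday
First Saturday is August 6
Saturdays: 6, 13, 20, 27

4 Saturdays


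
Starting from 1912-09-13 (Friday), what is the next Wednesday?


Current: Friday
Target: Wednesday
Days ahead: 5

Next Wednesday: 1912-09-18


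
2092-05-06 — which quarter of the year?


Month: May (month 5)
Q1: Jan-Mar, Q2: Apr-Jun, Q3: Jul-Sep, Q4: Oct-Dec

Q2


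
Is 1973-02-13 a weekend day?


Anchor: Jan 1, 1973. With p = 1973 - 1 = 1972: (p + p//4 - p//100 + p//400) mod 7 = (1972 + 493 - 19 + 4) mod 7 = 2450 mod 7 = 0 -> Monday (Mon=0 ... Sun=6)
Day of year: 44; offset = 43
Weekday index = (0 + 43) mod 7 = 1 -> Tuesday
Weekend days: Saturday, Sunday

No


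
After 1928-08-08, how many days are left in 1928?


Day of year: 221 of 366
Remaining = 366 - 221

145 days


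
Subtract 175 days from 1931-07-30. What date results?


Start: 1931-07-30, subtract 175 days
Back 30 days from July 30 reaches June 30, 1931 -> 145 left
June 1931 has 30 days -> back to May 31, 1931 -> 115 left
May 1931 has 31 days -> back to April 30, 1931 -> 84 left
April 1931 has 30 days -> back to March 31, 1931 -> 54 left
March 1931 has 31 days -> back to February 28, 1931 -> 23 left
February 1931: 28 - 23 = 5 -> lands on February 5

Result: 1931-02-05


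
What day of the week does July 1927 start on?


Target: July 1, 1927
Anchor: Jan 1, 1927. With p = 1927 - 1 = 1926: (p + p//4 - p//100 + p//400) mod 7 = (1926 + 481 - 19 + 4) mod 7 = 2392 mod 7 = 5 -> Saturday (Mon=0 ... Sun=6)
Days before July (Jan-Jun): 181 days
Weekday index = (5 + 181) mod 7 = 4

Friday


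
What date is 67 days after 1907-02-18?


Start: 1907-02-18, add 67 days
February 1907 has 28 days: 28 - 18 = 10 days to February 28 -> 57 left
March 1907 has 31 days -> 26 left
April 1907: 26 <= 30 -> lands on April 26

Result: 1907-04-26


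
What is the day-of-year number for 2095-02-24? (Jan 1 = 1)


Date: February 24, 2095
Days in months 1 through 1: 31
Plus 24 days in February

Day of year: 55


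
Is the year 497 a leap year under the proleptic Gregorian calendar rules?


Gregorian leap year rule: divisible by 4, but not by 100, unless also by 400.
497 is not divisible by 4 -> not a leap year

No


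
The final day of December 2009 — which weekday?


December 2009 has 31 days
Anchor: Jan 1, 2009. With p = 2009 - 1 = 2008: (p + p//4 - p//100 + p//400) mod 7 = (2008 + 502 - 20 + 5) mod 7 = 2495 mod 7 = 3 -> Thursday (Mon=0 ... Sun=6)
Days before December (Jan-Nov): 334; December 1 index = (3 + 334) mod 7 = 1 -> Tuesday
Last day offset: 31 - 1 = 30 days
Weekday index = (1 + 30) mod 7 = 3

Thursday, December 31


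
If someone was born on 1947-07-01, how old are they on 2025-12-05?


Birth: 1947-07-01
Reference: 2025-12-05
Year difference: 2025 - 1947 = 78

78 years old


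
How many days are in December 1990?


December 1990

31 days


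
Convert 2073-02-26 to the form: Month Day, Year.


ISO 2073-02-26 parses as year=2073, month=02, day=26
Month 2 -> February

February 26, 2073


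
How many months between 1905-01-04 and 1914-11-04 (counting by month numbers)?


From January 1905 to November 1914
9 years * 12 = 108 months, plus 10 months = 118

118 months


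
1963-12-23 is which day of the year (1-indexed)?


Date: December 23, 1963
Days in months 1 through 11: 334
Plus 23 days in December

Day of year: 357


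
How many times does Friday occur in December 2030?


December 2030 has 31 days
Anchor: Jan 1, 2030. With p = 2030 - 1 = 2029: (p + p//4 - p//100 + p//400) mod 7 = (2029 + 507 - 20 + 5) mod 7 = 2521 mod 7 = 1 -> Tuesday (Mon=0 ... Sun=6)
Days before December (Jan-Nov): 334; December 1 index = (1 + 334) mod 7 = 6 -> Sunday
First Friday is December 6
Fridays: 6, 13, 20, 27

4 Fridays


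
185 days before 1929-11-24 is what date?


Start: 1929-11-24, subtract 185 days
Back 24 days from November 24 reaches October 31, 1929 -> 161 left
October 1929 has 31 days -> back to September 30, 1929 -> 130 left
September 1929 has 30 days -> back to August 31, 1929 -> 100 left
August 1929 has 31 days -> back to July 31, 1929 -> 69 left
July 1929 has 31 days -> back to June 30, 1929 -> 38 left
June 1929 has 30 days -> back to May 31, 1929 -> 8 left
May 1929: 31 - 8 = 23 -> lands on May 23

Result: 1929-05-23
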